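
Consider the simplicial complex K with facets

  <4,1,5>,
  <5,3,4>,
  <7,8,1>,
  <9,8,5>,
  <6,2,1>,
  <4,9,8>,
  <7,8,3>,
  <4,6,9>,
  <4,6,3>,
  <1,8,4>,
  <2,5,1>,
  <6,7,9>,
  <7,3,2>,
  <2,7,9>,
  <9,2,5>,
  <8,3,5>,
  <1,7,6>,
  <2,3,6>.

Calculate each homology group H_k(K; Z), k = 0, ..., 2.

H_0 = Z,  H_1 = Z ⊕ Z/2,  H_2 = 0.

Fix the vertex order 1 < 2 < 3 < 4 < 5 < 6 < 7 < 8 < 9 and write every simplex with vertices in increasing order. Then dim K = 2 and the simplices of K are:

  0-simplices (9): [1], [2], [3], [4], [5], [6], [7], [8], [9]
  1-simplices (27): (27 of them)
  2-simplices (18): [1,2,5], [1,2,6], [1,4,5], [1,4,8], [1,6,7], [1,7,8], [2,3,6], [2,3,7], [2,5,9], [2,7,9], [3,4,5], [3,4,6], [3,5,8], [3,7,8], [4,6,9], [4,8,9], [5,8,9], [6,7,9]

Hence C_0 ≅ Z^9, C_1 ≅ Z^27, C_2 ≅ Z^18.

Boundary ∂_1: C_1 → C_0 is given by ∂[p,q] = [q] − [p]. For instance
  ∂[2,9] = [9] − [2].
This gives a 9×27 integer matrix of rank 8; reducing to Smith normal form yields diagonal entries (1,1,1,1,1,1,1,1).

∂_2: C_2 → C_1 sends each 2-simplex [p,q,r] to [q,r] − [p,r] + [p,q]. For instance
  ∂[1,4,8] = [4,8] − [1,8] + [1,4],
  ∂[2,7,9] = [7,9] − [2,9] + [2,7].
This gives a 27×18 integer matrix of rank 18; reducing to Smith normal form yields diagonal entries (1,1,1,1,1,1,1,1,1,1,1,1,1,1,1,1,1,2).

Now H_k = ker ∂_k / im ∂_{k+1}, so:

  H_0: rank C_0 − rank ∂_1 = 9 − 8 = 1, and the invariant factors of ∂_1 are all 1, so H_0 ≅ Z.
  H_1: rank ker ∂_1 − rank ∂_2 = (27 − 8) − 18 = 1, and ∂_2 has invariant factor 2 > 1, so H_1 ≅ Z ⊕ Z/2.
  H_2: rank ker ∂_2 − rank ∂_3 = (18 − 18) − 0 = 0, and there is no ∂_3, so H_2 ≅ 0.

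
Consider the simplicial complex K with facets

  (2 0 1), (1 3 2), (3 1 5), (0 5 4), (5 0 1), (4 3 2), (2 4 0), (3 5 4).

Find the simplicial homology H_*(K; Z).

H_0 = Z,  H_1 = 0,  H_2 = Z.

Take the total order 0 < 1 < 2 < 3 < 4 < 5 on the vertex set. Then K (dimension 2) consists of the simplices:

  0-simplices (6): [0], [1], [2], [3], [4], [5]
  1-simplices (12): [0,1], [0,2], [0,4], [0,5], [1,2], [1,3], [1,5], [2,3], [2,4], [3,4], [3,5], [4,5]
  2-simplices (8): [0,1,2], [0,1,5], [0,2,4], [0,4,5], [1,2,3], [1,3,5], [2,3,4], [3,4,5]

so the chain groups are C_0 ≅ Z^6, C_1 ≅ Z^12, C_2 ≅ Z^8.

The boundary map ∂_1: C_1 → C_0 sends each edge [p,q] (with p < q) to q − p.
The 6×12 boundary matrix has rank 5 and Smith normal form diag(1,1,1,1,1).

The boundary map ∂_2: C_2 → C_1 maps a triangle to the signed sum of its edges. For instance
  ∂[0,1,5] = [1,5] − [0,5] + [0,1],
  ∂[2,3,4] = [3,4] − [2,4] + [2,3].
The 12×8 boundary matrix has rank 7 and Smith normal form diag(1,1,1,1,1,1,1).

Now H_k = ker ∂_k / im ∂_{k+1}, so:

  H_0: rank C_0 − rank ∂_1 = 6 − 5 = 1, and the invariant factors of ∂_1 are all 1, so H_0 = Z.
  H_1: rank ker ∂_1 − rank ∂_2 = (12 − 5) − 7 = 0, and the invariant factors of ∂_2 are all 1, so H_1 = 0.
  H_2: rank ker ∂_2 − rank ∂_3 = (8 − 7) − 0 = 1, and there is no ∂_3, so H_2 = Z.

As a check, the Euler characteristic is 6 − 12 + 8 = 2, which agrees with 1 − 0 + 1 = 2.
(K is a triangulation of the 2-sphere S^2.)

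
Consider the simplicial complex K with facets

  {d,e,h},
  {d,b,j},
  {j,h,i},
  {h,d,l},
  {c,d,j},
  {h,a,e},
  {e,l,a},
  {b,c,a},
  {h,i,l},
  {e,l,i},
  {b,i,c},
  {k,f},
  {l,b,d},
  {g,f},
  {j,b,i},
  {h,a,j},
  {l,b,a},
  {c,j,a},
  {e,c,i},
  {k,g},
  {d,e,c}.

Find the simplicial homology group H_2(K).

Take the total order a < b < c < d < e < f < g < h < i < j < k < l on the vertex set. Then K (dimension 2) consists of the simplices:

  0-simplices (12): a, b, c, d, e, f, g, h, i, j, k, l
  1-simplices (30): ab, ac, ae, ah, aj, al, bc, bd, bi, bj, bl, cd, ce, ci, cj, de, dh, dj, dl, eh, ei, el, fg, fk, gk, hi, hj, hl, ij, il
  2-simplices (18): abc, abl, acj, aeh, ael, ahj, bci, bdj, bdl, bij, cde, cdj, cei, deh, dhl, eil, hij, hil

so the chain groups are C_0 ≅ Z^12, C_1 ≅ Z^30, C_2 ≅ Z^18.

The boundary map ∂_1: C_1 → C_0 is given by ∂[p,q] = [q] − [p]. For instance
  ∂dh = h − d.
As a 12×30 matrix over Z this has rank 10, with invariant factors (1,1,1,1,1,1,1,1,1,1).

The boundary map ∂_2: C_2 → C_1 maps a triangle to the signed sum of its edges. For instance
  ∂hij = ij − hj + hi,
  ∂bdj = dj − bj + bd.
As a 30×18 matrix over Z this has rank 18, with invariant factors (1,1,1,1,1,1,1,1,1,1,1,1,1,1,1,1,1,2).

From H_k ≅ ker(∂_k) / im(∂_{k+1}) we obtain:

  H_2: rank ker ∂_2 − rank ∂_3 = (18 − 18) − 0 = 0, and there is no ∂_3, so H_2 ≅ 0.

(K is a triangulation of the disjoint union of the Klein bottle and the circle S^1.)

H_2 = 0.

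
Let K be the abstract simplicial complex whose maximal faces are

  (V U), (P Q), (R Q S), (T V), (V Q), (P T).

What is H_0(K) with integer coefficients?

K has 7 vertices, 8 edges, 1 triangle.
rank ∂_0 = 0, rank ∂_1 = 6 ⇒ b_0 = 7 − 0 − 6 = 1; all invariant factors of ∂_1 are 1 so no torsion. So H_0 = Z.

H_0 ≅ Z.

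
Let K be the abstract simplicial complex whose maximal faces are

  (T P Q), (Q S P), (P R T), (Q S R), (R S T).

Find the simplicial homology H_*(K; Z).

Fix the vertex order P < Q < R < S < T and write every simplex with vertices in increasing order. Then dim K = 2 and the simplices of K are:

  0-simplices (5): P, Q, R, S, T
  1-simplices (10): PQ, PR, PS, PT, QR, QS, QT, RS, RT, ST
  2-simplices (5): PQS, PQT, PRT, QRS, RST

Hence C_0 ≅ Z^5, C_1 ≅ Z^10, C_2 ≅ Z^5.

The boundary map ∂_1: C_1 → C_0 sends each edge [p,q] (with p < q) to q − p. For instance
  ∂QR = R − Q.
The 5×10 boundary matrix has rank 4 and Smith normal form diag(1,1,1,1).

The boundary map ∂_2: C_2 → C_1 acts by ∂[p,q,r] = [q,r] − [p,r] + [p,q]. For instance
  ∂PRT = RT − PT + PR,
  ∂QRS = RS − QS + QR.
As a 10×5 matrix over Z this has rank 5, with invariant factors (1,1,1,1,1).

Now H_k = ker ∂_k / im ∂_{k+1}, so:

  H_0: rank C_0 − rank ∂_1 = 5 − 4 = 1, and the invariant factors of ∂_1 are all 1, so H_0 ≅ Z.
  H_1: rank ker ∂_1 − rank ∂_2 = (10 − 4) − 5 = 1, and the invariant factors of ∂_2 are all 1, so H_1 ≅ Z.
  H_2: rank ker ∂_2 − rank ∂_3 = (5 − 5) − 0 = 0, and there is no ∂_3, so H_2 ≅ 0.

H_0 = Z,  H_1 = Z,  H_2 = 0.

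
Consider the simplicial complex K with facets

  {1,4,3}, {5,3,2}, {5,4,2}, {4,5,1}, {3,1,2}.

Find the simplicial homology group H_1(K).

H_1 = Z.

Fix the vertex order 1 < 2 < 3 < 4 < 5 and write every simplex with vertices in increasing order. Then dim K = 2 and the simplices of K are:

  0-simplices (5): [1], [2], [3], [4], [5]
  1-simplices (10): [1,2], [1,3], [1,4], [1,5], [2,3], [2,4], [2,5], [3,4], [3,5], [4,5]
  2-simplices (5): [1,2,3], [1,3,4], [1,4,5], [2,3,5], [2,4,5]

so the chain groups are C_0 ≅ Z^5, C_1 ≅ Z^10, C_2 ≅ Z^5.

∂_1: C_1 → C_0 is given by ∂[p,q] = [q] − [p].
The 5×10 boundary matrix has rank 4 and Smith normal form diag(1,1,1,1).

Boundary ∂_2: C_2 → C_1 acts by ∂[p,q,r] = [q,r] − [p,r] + [p,q]. For instance
  ∂[1,3,4] = [3,4] − [1,4] + [1,3],
  ∂[2,4,5] = [4,5] − [2,5] + [2,4].
The resulting 10×5 matrix has rank 5, and its Smith normal form has invariant factors (1,1,1,1,1).

Computing H_k = (kernel of ∂_k) / (image of ∂_{k+1}):

  H_1: rank ker ∂_1 − rank ∂_2 = (10 − 4) − 5 = 1, and the invariant factors of ∂_2 are all 1, so H_1 = Z.

(K is a triangulation of the Möbius band.)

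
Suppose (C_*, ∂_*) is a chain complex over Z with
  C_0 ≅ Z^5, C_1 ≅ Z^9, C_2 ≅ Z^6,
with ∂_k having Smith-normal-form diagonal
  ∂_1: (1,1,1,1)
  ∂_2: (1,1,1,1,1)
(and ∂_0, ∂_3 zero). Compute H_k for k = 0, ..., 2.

H_0 ≅ Z,  H_1 = 0,  H_2 ≅ Z.

H_0: b_0 = 5 − 0 − 4 = 1; torsion from ∂_1 factors > 1: none. So H_0 ≅ Z.
H_1: b_1 = 9 − 4 − 5 = 0; torsion from ∂_2 factors > 1: none. So H_1 ≅ 0.
H_2: b_2 = 6 − 5 − 0 = 1; torsion from ∂_3 factors > 1: none. So H_2 ≅ Z.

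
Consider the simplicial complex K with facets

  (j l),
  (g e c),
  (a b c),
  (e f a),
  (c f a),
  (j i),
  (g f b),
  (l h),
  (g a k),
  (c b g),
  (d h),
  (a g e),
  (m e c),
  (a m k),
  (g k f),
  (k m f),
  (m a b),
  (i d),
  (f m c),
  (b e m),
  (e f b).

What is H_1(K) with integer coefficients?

H_1 = Z^3.

Order the vertices as a < b < c < d < e < f < g < h < i < j < k < l < m. Listing each simplex with vertices in this order, K has dimension 2 with simplices:

  0-simplices (13): a, b, c, d, e, f, g, h, i, j, k, l, m
  1-simplices (29): ab, ac, ae, af, ag, ak, am, bc, be, bf, bg, bm, ce, cf, cg, cm, dh, di, ef, eg, em, fg, fk, fm, gk, hl, ij, jl, km
  2-simplices (16): abc, abm, acf, aef, aeg, agk, akm, bcg, bef, bem, bfg, ceg, cem, cfm, fgk, fkm

Hence C_0 ≅ Z^13, C_1 ≅ Z^29, C_2 ≅ Z^16.

The boundary map ∂_1: C_1 → C_0 is given by ∂[p,q] = [q] − [p].
The 13×29 boundary matrix has rank 11 and Smith normal form diag(1,1,1,1,1,1,1,1,1,1,1).

∂_2: C_2 → C_1 maps a triangle to the signed sum of its edges. For instance
  ∂fgk = gk − fk + fg,
  ∂bef = ef − bf + be.
The 29×16 boundary matrix has rank 15 and Smith normal form diag(1,1,1,1,1,1,1,1,1,1,1,1,1,1,1).

Reading off H_k = ker ∂_k / im ∂_{k+1}:

  H_1: rank ker ∂_1 − rank ∂_2 = (29 − 11) − 15 = 3, and the invariant factors of ∂_2 are all 1, so H_1 = Z^3.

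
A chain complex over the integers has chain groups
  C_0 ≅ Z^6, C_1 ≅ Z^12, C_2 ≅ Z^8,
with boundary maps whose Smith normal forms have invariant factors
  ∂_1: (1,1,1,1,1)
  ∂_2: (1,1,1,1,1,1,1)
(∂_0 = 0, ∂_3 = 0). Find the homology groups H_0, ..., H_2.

H_0 ≅ Z,  H_1 = 0,  H_2 ≅ Z.

H_0: b_0 = 6 − 0 − 5 = 1; torsion from ∂_1 factors > 1: none. So H_0 ≅ Z.
H_1: b_1 = 12 − 5 − 7 = 0; torsion from ∂_2 factors > 1: none. So H_1 ≅ 0.
H_2: b_2 = 8 − 7 − 0 = 1; torsion from ∂_3 factors > 1: none. So H_2 ≅ Z.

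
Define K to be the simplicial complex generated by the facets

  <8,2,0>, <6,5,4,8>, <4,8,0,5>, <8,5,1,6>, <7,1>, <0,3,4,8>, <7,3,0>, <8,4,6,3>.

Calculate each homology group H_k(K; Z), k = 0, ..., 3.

H_0 ≅ Z,  H_1 ≅ Z,  H_2 = 0,  H_3 = 0.

Take the total order 0 < 1 < 2 < 3 < 4 < 5 < 6 < 7 < 8 on the vertex set. Then K (dimension 3) consists of the simplices:

  0-simplices (9): [0], [1], [2], [3], [4], [5], [6], [7], [8]
  1-simplices (21): [0,2], [0,3], [0,4], [0,5], [0,7], [0,8], [1,5], [1,6], [1,7], [1,8], [2,8], [3,4], [3,6], [3,7], [3,8], [4,5], [4,6], [4,8], [5,6], [5,8], [6,8]
  2-simplices (17): [0,2,8], [0,3,4], [0,3,7], [0,3,8], [0,4,5], [0,4,8], [0,5,8], [1,5,6], [1,5,8], [1,6,8], [3,4,6], [3,4,8], [3,6,8], [4,5,6], [4,5,8], [4,6,8], [5,6,8]
  3-simplices (5): [0,3,4,8], [0,4,5,8], [1,5,6,8], [3,4,6,8], [4,5,6,8]

Hence C_0 ≅ Z^9, C_1 ≅ Z^21, C_2 ≅ Z^17, C_3 ≅ Z^5.

The boundary map ∂_1: C_1 → C_0 sends each edge [p,q] (with p < q) to q − p. For instance
  ∂[3,6] = [6] − [3].
The 9×21 boundary matrix has rank 8 and Smith normal form diag(1,1,1,1,1,1,1,1).

Boundary ∂_2: C_2 → C_1 acts by ∂[p,q,r] = [q,r] − [p,r] + [p,q]. For instance
  ∂[4,5,8] = [5,8] − [4,8] + [4,5],
  ∂[0,5,8] = [5,8] − [0,8] + [0,5].
This gives a 21×17 integer matrix of rank 12; reducing to Smith normal form yields diagonal entries (1,1,1,1,1,1,1,1,1,1,1,1).

∂_3: C_3 → C_2 sends each 3-simplex σ to the alternating sum Σ_i (−1)^i (σ with its i-th vertex removed). For instance
  ∂[0,3,4,8] = [3,4,8] − [0,4,8] + [0,3,8] − [0,3,4],
  ∂[4,5,6,8] = [5,6,8] − [4,6,8] + [4,5,8] − [4,5,6].
As a 17×5 matrix over Z this has rank 5, with invariant factors (1,1,1,1,1).

Now H_k = ker ∂_k / im ∂_{k+1}, so:

  H_0: rank C_0 − rank ∂_1 = 9 − 8 = 1, and the invariant factors of ∂_1 are all 1, so H_0 = Z.
  H_1: rank ker ∂_1 − rank ∂_2 = (21 − 8) − 12 = 1, and the invariant factors of ∂_2 are all 1, so H_1 = Z.
  H_2: rank ker ∂_2 − rank ∂_3 = (17 − 12) − 5 = 0, and the invariant factors of ∂_3 are all 1, so H_2 = 0.
  H_3: rank ker ∂_3 − rank ∂_4 = (5 − 5) − 0 = 0, and there is no ∂_4, so H_3 = 0.

As a check, the Euler characteristic is 9 − 21 + 17 − 5 = 0, which agrees with 1 − 1 + 0 − 0 = 0.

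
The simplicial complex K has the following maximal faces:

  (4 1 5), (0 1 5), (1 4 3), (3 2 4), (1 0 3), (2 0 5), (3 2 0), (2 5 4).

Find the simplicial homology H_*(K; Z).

H_0 ≅ Z,  H_1 = 0,  H_2 ≅ Z.

K has 6 vertices, 12 edges, 8 triangles.
rank ∂_0 = 0, rank ∂_1 = 5 ⇒ b_0 = 6 − 0 − 5 = 1; all invariant factors of ∂_1 are 1 so no torsion. So H_0 ≅ Z.
rank ∂_1 = 5, rank ∂_2 = 7 ⇒ b_1 = 12 − 5 − 7 = 0; all invariant factors of ∂_2 are 1 so no torsion. So H_1 ≅ 0.
rank ∂_2 = 7, rank ∂_3 = 0 ⇒ b_2 = 8 − 7 − 0 = 1. So H_2 ≅ Z.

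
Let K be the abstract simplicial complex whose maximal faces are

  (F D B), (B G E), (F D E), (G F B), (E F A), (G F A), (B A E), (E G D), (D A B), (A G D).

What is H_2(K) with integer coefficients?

H_2 ≅ 0.

Take the total order A < B < D < E < F < G on the vertex set. Then K (dimension 2) consists of the simplices:

  0-simplices (6): A, B, D, E, F, G
  1-simplices (15): AB, AD, AE, AF, AG, BD, BE, BF, BG, DE, DF, DG, EF, EG, FG
  2-simplices (10): ABD, ABE, ADG, AEF, AFG, BDF, BEG, BFG, DEF, DEG

Hence C_0 ≅ Z^6, C_1 ≅ Z^15, C_2 ≅ Z^10.

∂_1: C_1 → C_0 sends each edge [p,q] (with p < q) to q − p. For instance
  ∂BG = G − B.
The resulting 6×15 matrix has rank 5, and its Smith normal form has invariant factors (1,1,1,1,1).

Boundary ∂_2: C_2 → C_1 acts by ∂[p,q,r] = [q,r] − [p,r] + [p,q]. For instance
  ∂ABE = BE − AE + AB,
  ∂DEF = EF − DF + DE.
As a 15×10 matrix over Z this has rank 10, with invariant factors (1,1,1,1,1,1,1,1,1,2).

Now H_k = ker ∂_k / im ∂_{k+1}, so:

  H_2: rank ker ∂_2 − rank ∂_3 = (10 − 10) − 0 = 0, and there is no ∂_3, so H_2 = 0.

(K is a triangulation of the real projective plane RP^2.)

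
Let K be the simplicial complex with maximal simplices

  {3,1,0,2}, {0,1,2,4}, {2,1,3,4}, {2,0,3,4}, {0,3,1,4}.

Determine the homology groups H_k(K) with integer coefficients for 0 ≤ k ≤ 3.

We work with the vertex ordering 0 < 1 < 2 < 3 < 4. The simplices of K, each written with vertices in increasing order, are:

  0-simplices (5): [0], [1], [2], [3], [4]
  1-simplices (10): [0,1], [0,2], [0,3], [0,4], [1,2], [1,3], [1,4], [2,3], [2,4], [3,4]
  2-simplices (10): [0,1,2], [0,1,3], [0,1,4], [0,2,3], [0,2,4], [0,3,4], [1,2,3], [1,2,4], [1,3,4], [2,3,4]
  3-simplices (5): [0,1,2,3], [0,1,2,4], [0,1,3,4], [0,2,3,4], [1,2,3,4]

Hence C_0 ≅ Z^5, C_1 ≅ Z^10, C_2 ≅ Z^10, C_3 ≅ Z^5.

Boundary ∂_1: C_1 → C_0 sends each edge [p,q] (with p < q) to q − p.
As a 5×10 matrix over Z this has rank 4, with invariant factors (1,1,1,1).

∂_2: C_2 → C_1 maps a triangle to the signed sum of its edges. For instance
  ∂[1,2,4] = [2,4] − [1,4] + [1,2],
  ∂[0,1,2] = [1,2] − [0,2] + [0,1].
This gives a 10×10 integer matrix of rank 6; reducing to Smith normal form yields diagonal entries (1,1,1,1,1,1).

The boundary map ∂_3: C_3 → C_2 sends each 3-simplex σ to the alternating sum Σ_i (−1)^i (σ with its i-th vertex removed). For instance
  ∂[1,2,3,4] = [2,3,4] − [1,3,4] + [1,2,4] − [1,2,3],
  ∂[0,2,3,4] = [2,3,4] − [0,3,4] + [0,2,4] − [0,2,3].
The 10×5 boundary matrix has rank 4 and Smith normal form diag(1,1,1,1).

From H_k ≅ ker(∂_k) / im(∂_{k+1}) we obtain:

  H_0: rank C_0 − rank ∂_1 = 5 − 4 = 1, and the invariant factors of ∂_1 are all 1, so H_0 = Z.
  H_1: rank ker ∂_1 − rank ∂_2 = (10 − 4) − 6 = 0, and the invariant factors of ∂_2 are all 1, so H_1 = 0.
  H_2: rank ker ∂_2 − rank ∂_3 = (10 − 6) − 4 = 0, and the invariant factors of ∂_3 are all 1, so H_2 = 0.
  H_3: rank ker ∂_3 − rank ∂_4 = (5 − 4) − 0 = 1, and there is no ∂_4, so H_3 = Z.

(K is a triangulation of the 3-sphere S^3.)

H_0 = Z,  H_1 = 0,  H_2 = 0,  H_3 = Z.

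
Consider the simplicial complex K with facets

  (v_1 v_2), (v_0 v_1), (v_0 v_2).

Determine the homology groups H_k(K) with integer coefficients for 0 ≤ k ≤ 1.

We work with the vertex ordering v_0 < v_1 < v_2. The simplices of K, each written with vertices in increasing order, are:

  0-simplices (3): [v_0], [v_1], [v_2]
  1-simplices (3): [v_0,v_1], [v_0,v_2], [v_1,v_2]

giving chain groups C_0 ≅ Z^3, C_1 ≅ Z^3.

∂_1: C_1 → C_0 sends each edge [p,q] (with p < q) to q − p. For instance
  ∂[v_0,v_2] = [v_2] − [v_0].
The resulting 3×3 matrix has rank 2, and its Smith normal form has invariant factors (1,1).

Computing H_k = (kernel of ∂_k) / (image of ∂_{k+1}):

  H_0: rank C_0 − rank ∂_1 = 3 − 2 = 1, and the invariant factors of ∂_1 are all 1, so H_0 ≅ Z.
  H_1: rank ker ∂_1 − rank ∂_2 = (3 − 2) − 0 = 1, and there is no ∂_2, so H_1 ≅ Z.

H_0 = Z,  H_1 = Z.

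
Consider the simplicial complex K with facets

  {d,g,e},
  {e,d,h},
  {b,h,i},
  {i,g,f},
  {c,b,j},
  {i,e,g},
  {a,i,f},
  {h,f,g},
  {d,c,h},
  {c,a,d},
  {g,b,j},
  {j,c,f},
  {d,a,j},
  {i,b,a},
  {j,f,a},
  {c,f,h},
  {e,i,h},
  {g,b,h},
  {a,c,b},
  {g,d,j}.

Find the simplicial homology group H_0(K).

Fix the vertex order a < b < c < d < e < f < g < h < i < j and write every simplex with vertices in increasing order. Then dim K = 2 and the simplices of K are:

  0-simplices (10): a, b, c, d, e, f, g, h, i, j
  1-simplices (30): ab, ac, ad, af, ai, aj, bc, bg, bh, bi, bj, cd, cf, ch, cj, de, dg, dh, dj, eg, eh, ei, fg, fh, fi, fj, gh, gi, gj, hi
  2-simplices (20): abc, abi, acd, adj, afi, afj, bcj, bgh, bgj, bhi, cdh, cfh, cfj, deg, deh, dgj, egi, ehi, fgh, fgi

Hence C_0 ≅ Z^10, C_1 ≅ Z^30, C_2 ≅ Z^20.

∂_1: C_1 → C_0 sends each edge [p,q] (with p < q) to q − p. For instance
  ∂gi = i − g.
The resulting 10×30 matrix has rank 9, and its Smith normal form has invariant factors (1,1,1,1,1,1,1,1,1).

The boundary map ∂_2: C_2 → C_1 sends each 2-simplex [p,q,r] to [q,r] − [p,r] + [p,q]. For instance
  ∂cdh = dh − ch + cd,
  ∂afi = fi − ai + af.
As a 30×20 matrix over Z this has rank 20, with invariant factors (1,1,1,1,1,1,1,1,1,1,1,1,1,1,1,1,1,1,1,2).

From H_k ≅ ker(∂_k) / im(∂_{k+1}) we obtain:

  H_0: rank C_0 − rank ∂_1 = 10 − 9 = 1, and the invariant factors of ∂_1 are all 1, so H_0 = Z.

H_0 = Z.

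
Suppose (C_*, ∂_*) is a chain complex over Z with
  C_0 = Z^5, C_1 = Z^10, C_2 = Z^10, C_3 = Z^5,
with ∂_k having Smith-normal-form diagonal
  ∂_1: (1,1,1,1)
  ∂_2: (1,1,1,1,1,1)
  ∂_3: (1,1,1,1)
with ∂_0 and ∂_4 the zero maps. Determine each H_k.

H_0: b_0 = 5 − 0 − 4 = 1; torsion from ∂_1 factors > 1: none. So H_0 ≅ Z.
H_1: b_1 = 10 − 4 − 6 = 0; torsion from ∂_2 factors > 1: none. So H_1 ≅ 0.
H_2: b_2 = 10 − 6 − 4 = 0; torsion from ∂_3 factors > 1: none. So H_2 ≅ 0.
H_3: b_3 = 5 − 4 − 0 = 1; torsion from ∂_4 factors > 1: none. So H_3 ≅ Z.

H_0 ≅ Z,  H_1 = 0,  H_2 = 0,  H_3 ≅ Z.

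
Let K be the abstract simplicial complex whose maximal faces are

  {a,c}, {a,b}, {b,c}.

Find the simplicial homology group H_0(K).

We work with the vertex ordering a < b < c. The simplices of K, each written with vertices in increasing order, are:

  0-simplices (3): a, b, c
  1-simplices (3): ab, ac, bc

so the chain groups are C_0 ≅ Z^3, C_1 ≅ Z^3.

Boundary ∂_1: C_1 → C_0 maps an edge to its endpoints' difference, ∂[p,q] = q − p. For instance
  ∂ac = c − a.
As a 3×3 matrix over Z this has rank 2, with invariant factors (1,1).

Now H_k = ker ∂_k / im ∂_{k+1}, so:

  H_0: rank C_0 − rank ∂_1 = 3 − 2 = 1, and the invariant factors of ∂_1 are all 1, so H_0 ≅ Z.

H_0 ≅ Z.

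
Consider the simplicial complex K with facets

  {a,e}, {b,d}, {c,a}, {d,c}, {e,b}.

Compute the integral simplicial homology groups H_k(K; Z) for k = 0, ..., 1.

K has 5 vertices, 5 edges.
rank ∂_0 = 0, rank ∂_1 = 4 ⇒ b_0 = 5 − 0 − 4 = 1; all invariant factors of ∂_1 are 1 so no torsion. So H_0 = Z.
rank ∂_1 = 4, rank ∂_2 = 0 ⇒ b_1 = 5 − 4 − 0 = 1. So H_1 = Z.

H_0 ≅ Z,  H_1 ≅ Z.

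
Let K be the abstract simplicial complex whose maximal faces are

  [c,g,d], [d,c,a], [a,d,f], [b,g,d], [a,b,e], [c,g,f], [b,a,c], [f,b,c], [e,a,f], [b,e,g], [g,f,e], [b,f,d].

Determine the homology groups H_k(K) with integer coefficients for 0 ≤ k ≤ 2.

H_0 ≅ Z,  H_1 ≅ Z_2,  H_2 = 0.

We work with the vertex ordering a < b < c < d < e < f < g. The simplices of K, each written with vertices in increasing order, are:

  0-simplices (7): a, b, c, d, e, f, g
  1-simplices (18): ab, ac, ad, ae, af, bc, bd, be, bf, bg, cd, cf, cg, df, dg, ef, eg, fg
  2-simplices (12): abc, abe, acd, adf, aef, bcf, bdf, bdg, beg, cdg, cfg, efg

so the chain groups are C_0 ≅ Z^7, C_1 ≅ Z^18, C_2 ≅ Z^12.

Boundary ∂_1: C_1 → C_0 maps an edge to its endpoints' difference, ∂[p,q] = q − p.
The 7×18 boundary matrix has rank 6 and Smith normal form diag(1,1,1,1,1,1).

The boundary map ∂_2: C_2 → C_1 maps a triangle to the signed sum of its edges. For instance
  ∂efg = fg − eg + ef,
  ∂adf = df − af + ad.
The 18×12 boundary matrix has rank 12 and Smith normal form diag(1,1,1,1,1,1,1,1,1,1,1,2).

From H_k ≅ ker(∂_k) / im(∂_{k+1}) we obtain:

  H_0: rank C_0 − rank ∂_1 = 7 − 6 = 1, and the invariant factors of ∂_1 are all 1, so H_0 = Z.
  H_1: rank ker ∂_1 − rank ∂_2 = (18 − 6) − 12 = 0, and ∂_2 has invariant factor 2 > 1, so H_1 = Z_2.
  H_2: rank ker ∂_2 − rank ∂_3 = (12 − 12) − 0 = 0, and there is no ∂_3, so H_2 = 0.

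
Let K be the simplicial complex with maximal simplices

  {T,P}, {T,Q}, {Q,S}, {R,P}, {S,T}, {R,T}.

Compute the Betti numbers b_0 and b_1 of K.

Order the vertices as P < Q < R < S < T. Listing each simplex with vertices in this order, K has dimension 1 with simplices:

  0-simplices (5): P, Q, R, S, T
  1-simplices (6): PR, PT, QS, QT, RT, ST

giving chain groups C_0 ≅ Z^5, C_1 ≅ Z^6.

The boundary map ∂_1: C_1 → C_0 sends each edge [p,q] (with p < q) to q − p. For instance
  ∂QT = T − Q.
As a 5×6 matrix over Z this has rank 4, with invariant factors (1,1,1,1).

Computing H_k = (kernel of ∂_k) / (image of ∂_{k+1}):

  H_0: rank C_0 − rank ∂_1 = 5 − 4 = 1, and the invariant factors of ∂_1 are all 1, so H_0 = Z.
  H_1: rank ker ∂_1 − rank ∂_2 = (6 − 4) − 0 = 2, and there is no ∂_2, so H_1 = Z^2.

As a check, the Euler characteristic is 5 − 6 = -1, which agrees with 1 − 2 = -1.

Hence the Betti numbers are b_0 = 1, b_1 = 2.

b_0 = 1, b_1 = 2.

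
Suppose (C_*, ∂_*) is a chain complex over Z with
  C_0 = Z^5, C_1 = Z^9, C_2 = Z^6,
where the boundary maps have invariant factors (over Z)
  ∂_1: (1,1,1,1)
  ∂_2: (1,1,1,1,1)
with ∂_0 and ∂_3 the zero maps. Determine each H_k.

H_0 = Z,  H_1 = 0,  H_2 = Z.

H_0: b_0 = 5 − 0 − 4 = 1; torsion from ∂_1 factors > 1: none. So H_0 = Z.
H_1: b_1 = 9 − 4 − 5 = 0; torsion from ∂_2 factors > 1: none. So H_1 = 0.
H_2: b_2 = 6 − 5 − 0 = 1; torsion from ∂_3 factors > 1: none. So H_2 = Z.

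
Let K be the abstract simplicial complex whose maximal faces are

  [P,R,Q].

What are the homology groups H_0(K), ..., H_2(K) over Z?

Fix the vertex order P < Q < R and write every simplex with vertices in increasing order. Then dim K = 2 and the simplices of K are:

  0-simplices (3): P, Q, R
  1-simplices (3): PQ, PR, QR
  2-simplices (1): PQR

so the chain groups are C_0 ≅ Z^3, C_1 ≅ Z^3, C_2 ≅ Z^1.

Boundary ∂_1: C_1 → C_0 sends each edge [p,q] (with p < q) to q − p.
This gives a 3×3 integer matrix of rank 2; reducing to Smith normal form yields diagonal entries (1,1).

∂_2: C_2 → C_1 maps a triangle to the signed sum of its edges. For instance
  ∂PQR = QR − PR + PQ.
As a 3×1 matrix over Z this has rank 1, with invariant factors (1).

Computing H_k = (kernel of ∂_k) / (image of ∂_{k+1}):

  H_0: rank C_0 − rank ∂_1 = 3 − 2 = 1, and the invariant factors of ∂_1 are all 1, so H_0 ≅ Z.
  H_1: rank ker ∂_1 − rank ∂_2 = (3 − 2) − 1 = 0, and the invariant factors of ∂_2 are all 1, so H_1 ≅ 0.
  H_2: rank ker ∂_2 − rank ∂_3 = (1 − 1) − 0 = 0, and there is no ∂_3, so H_2 ≅ 0.

As a check, the Euler characteristic is 3 − 3 + 1 = 1, which agrees with 1 − 0 + 0 = 1.
(K is a triangulation of the 2-simplex.)

H_0 = Z,  H_1 = 0,  H_2 = 0.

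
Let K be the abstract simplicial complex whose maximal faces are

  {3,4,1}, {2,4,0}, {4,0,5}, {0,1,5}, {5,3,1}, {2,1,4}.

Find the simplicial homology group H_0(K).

H_0 ≅ Z.

Take the total order 0 < 1 < 2 < 3 < 4 < 5 on the vertex set. Then K (dimension 2) consists of the simplices:

  0-simplices (6): [0], [1], [2], [3], [4], [5]
  1-simplices (12): [0,1], [0,2], [0,4], [0,5], [1,2], [1,3], [1,4], [1,5], [2,4], [3,4], [3,5], [4,5]
  2-simplices (6): [0,1,5], [0,2,4], [0,4,5], [1,2,4], [1,3,4], [1,3,5]

so the chain groups are C_0 ≅ Z^6, C_1 ≅ Z^12, C_2 ≅ Z^6.

∂_1: C_1 → C_0 is given by ∂[p,q] = [q] − [p]. For instance
  ∂[3,4] = [4] − [3].
This gives a 6×12 integer matrix of rank 5; reducing to Smith normal form yields diagonal entries (1,1,1,1,1).

Boundary ∂_2: C_2 → C_1 sends each 2-simplex [p,q,r] to [q,r] − [p,r] + [p,q]. For instance
  ∂[0,1,5] = [1,5] − [0,5] + [0,1],
  ∂[0,2,4] = [2,4] − [0,4] + [0,2].
The 12×6 boundary matrix has rank 6 and Smith normal form diag(1,1,1,1,1,1).

Now H_k = ker ∂_k / im ∂_{k+1}, so:

  H_0: rank C_0 − rank ∂_1 = 6 − 5 = 1, and the invariant factors of ∂_1 are all 1, so H_0 = Z.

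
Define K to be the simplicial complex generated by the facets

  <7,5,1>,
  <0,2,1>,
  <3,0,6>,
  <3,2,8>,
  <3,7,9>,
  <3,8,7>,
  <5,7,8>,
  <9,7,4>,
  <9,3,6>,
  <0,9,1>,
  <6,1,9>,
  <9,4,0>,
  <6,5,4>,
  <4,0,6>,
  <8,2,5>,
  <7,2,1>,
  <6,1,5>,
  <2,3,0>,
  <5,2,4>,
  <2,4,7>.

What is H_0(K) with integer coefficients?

H_0 = Z.

Take the total order 0 < 1 < 2 < 3 < 4 < 5 < 6 < 7 < 8 < 9 on the vertex set. Then K (dimension 2) consists of the simplices:

  0-simplices (10): [0], [1], [2], [3], [4], [5], [6], [7], [8], [9]
  1-simplices (30): (30 of them)
  2-simplices (20): (20 of them)

so the chain groups are C_0 ≅ Z^10, C_1 ≅ Z^30, C_2 ≅ Z^20.

Boundary ∂_1: C_1 → C_0 sends each edge [p,q] (with p < q) to q − p.
The 10×30 boundary matrix has rank 9 and Smith normal form diag(1,1,1,1,1,1,1,1,1).

Boundary ∂_2: C_2 → C_1 maps a triangle to the signed sum of its edges. For instance
  ∂[0,1,2] = [1,2] − [0,2] + [0,1],
  ∂[0,4,6] = [4,6] − [0,6] + [0,4].
This gives a 30×20 integer matrix of rank 20; reducing to Smith normal form yields diagonal entries (1,1,1,1,1,1,1,1,1,1,1,1,1,1,1,1,1,1,1,2).

Now H_k = ker ∂_k / im ∂_{k+1}, so:

  H_0: rank C_0 − rank ∂_1 = 10 − 9 = 1, and the invariant factors of ∂_1 are all 1, so H_0 = Z.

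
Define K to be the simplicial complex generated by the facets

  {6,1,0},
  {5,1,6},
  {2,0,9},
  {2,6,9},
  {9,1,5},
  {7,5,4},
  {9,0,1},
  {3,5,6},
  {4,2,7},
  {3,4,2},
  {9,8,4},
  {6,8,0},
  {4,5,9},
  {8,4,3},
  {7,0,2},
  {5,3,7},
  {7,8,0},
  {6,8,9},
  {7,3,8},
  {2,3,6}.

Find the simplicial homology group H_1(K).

Fix the vertex order 0 < 1 < 2 < 3 < 4 < 5 < 6 < 7 < 8 < 9 and write every simplex with vertices in increasing order. Then dim K = 2 and the simplices of K are:

  0-simplices (10): [0], [1], [2], [3], [4], [5], [6], [7], [8], [9]
  1-simplices (30): (30 of them)
  2-simplices (20): (20 of them)

Hence C_0 ≅ Z^10, C_1 ≅ Z^30, C_2 ≅ Z^20.

The boundary map ∂_1: C_1 → C_0 sends each edge [p,q] (with p < q) to q − p.
The resulting 10×30 matrix has rank 9, and its Smith normal form has invariant factors (1,1,1,1,1,1,1,1,1).

Boundary ∂_2: C_2 → C_1 acts by ∂[p,q,r] = [q,r] − [p,r] + [p,q]. For instance
  ∂[3,5,7] = [5,7] − [3,7] + [3,5],
  ∂[3,7,8] = [7,8] − [3,8] + [3,7].
The resulting 30×20 matrix has rank 20, and its Smith normal form has invariant factors (1,1,1,1,1,1,1,1,1,1,1,1,1,1,1,1,1,1,1,2).

Reading off H_k = ker ∂_k / im ∂_{k+1}:

  H_1: rank ker ∂_1 − rank ∂_2 = (30 − 9) − 20 = 1, and ∂_2 has invariant factor 2 > 1, so H_1 ≅ Z ⊕ Z/2Z.

(K is a triangulation of the Klein bottle.)

H_1 ≅ Z ⊕ Z/2Z.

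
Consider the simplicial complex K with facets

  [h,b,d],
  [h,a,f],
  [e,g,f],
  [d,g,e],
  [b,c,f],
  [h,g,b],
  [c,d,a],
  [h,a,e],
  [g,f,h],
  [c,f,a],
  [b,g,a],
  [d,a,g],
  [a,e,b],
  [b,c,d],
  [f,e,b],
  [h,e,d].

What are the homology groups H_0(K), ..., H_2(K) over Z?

H_0 ≅ Z,  H_1 ≅ Z^2,  H_2 ≅ Z.

Fix the vertex order a < b < c < d < e < f < g < h and write every simplex with vertices in increasing order. Then dim K = 2 and the simplices of K are:

  0-simplices (8): a, b, c, d, e, f, g, h
  1-simplices (24): ab, ac, ad, ae, af, ag, ah, bc, bd, be, bf, bg, bh, cd, cf, de, dg, dh, ef, eg, eh, fg, fh, gh
  2-simplices (16): abe, abg, acd, acf, adg, aeh, afh, bcd, bcf, bdh, bef, bgh, deg, deh, efg, fgh

giving chain groups C_0 ≅ Z^8, C_1 ≅ Z^24, C_2 ≅ Z^16.

Boundary ∂_1: C_1 → C_0 maps an edge to its endpoints' difference, ∂[p,q] = q − p.
The resulting 8×24 matrix has rank 7, and its Smith normal form has invariant factors (1,1,1,1,1,1,1).

∂_2: C_2 → C_1 maps a triangle to the signed sum of its edges. For instance
  ∂bef = ef − bf + be,
  ∂abe = be − ae + ab.
This gives a 24×16 integer matrix of rank 15; reducing to Smith normal form yields diagonal entries (1,1,1,1,1,1,1,1,1,1,1,1,1,1,1).

From H_k ≅ ker(∂_k) / im(∂_{k+1}) we obtain:

  H_0: rank C_0 − rank ∂_1 = 8 − 7 = 1, and the invariant factors of ∂_1 are all 1, so H_0 ≅ Z.
  H_1: rank ker ∂_1 − rank ∂_2 = (24 − 7) − 15 = 2, and the invariant factors of ∂_2 are all 1, so H_1 ≅ Z^2.
  H_2: rank ker ∂_2 − rank ∂_3 = (16 − 15) − 0 = 1, and there is no ∂_3, so H_2 ≅ Z.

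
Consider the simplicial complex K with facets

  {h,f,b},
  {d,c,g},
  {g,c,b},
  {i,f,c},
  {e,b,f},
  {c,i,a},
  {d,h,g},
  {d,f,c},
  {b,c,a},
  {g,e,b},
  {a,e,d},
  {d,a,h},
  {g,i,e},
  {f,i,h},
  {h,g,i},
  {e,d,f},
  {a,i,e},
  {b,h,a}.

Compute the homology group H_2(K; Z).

H_2 ≅ Z.

We work with the vertex ordering a < b < c < d < e < f < g < h < i. The simplices of K, each written with vertices in increasing order, are:

  0-simplices (9): a, b, c, d, e, f, g, h, i
  1-simplices (27): ab, ac, ad, ae, ah, ai, bc, be, bf, bg, bh, cd, cf, cg, ci, de, df, dg, dh, ef, eg, ei, fh, fi, gh, gi, hi
  2-simplices (18): abc, abh, aci, ade, adh, aei, bcg, bef, beg, bfh, cdf, cdg, cfi, def, dgh, egi, fhi, ghi

so the chain groups are C_0 ≅ Z^9, C_1 ≅ Z^27, C_2 ≅ Z^18.

The boundary map ∂_1: C_1 → C_0 is given by ∂[p,q] = [q] − [p].
The resulting 9×27 matrix has rank 8, and its Smith normal form has invariant factors (1,1,1,1,1,1,1,1).

Boundary ∂_2: C_2 → C_1 maps a triangle to the signed sum of its edges. For instance
  ∂aei = ei − ai + ae,
  ∂cdf = df − cf + cd.
This gives a 27×18 integer matrix of rank 17; reducing to Smith normal form yields diagonal entries (1,1,1,1,1,1,1,1,1,1,1,1,1,1,1,1,1).

From H_k ≅ ker(∂_k) / im(∂_{k+1}) we obtain:

  H_2: rank ker ∂_2 − rank ∂_3 = (18 − 17) − 0 = 1, and there is no ∂_3, so H_2 = Z.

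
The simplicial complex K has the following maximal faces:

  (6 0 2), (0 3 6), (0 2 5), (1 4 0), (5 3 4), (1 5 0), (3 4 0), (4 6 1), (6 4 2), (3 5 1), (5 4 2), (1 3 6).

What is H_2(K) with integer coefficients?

H_2 = 0.

Order the vertices as 0 < 1 < 2 < 3 < 4 < 5 < 6. Listing each simplex with vertices in this order, K has dimension 2 with simplices:

  0-simplices (7): [0], [1], [2], [3], [4], [5], [6]
  1-simplices (18): [0,1], [0,2], [0,3], [0,4], [0,5], [0,6], [1,3], [1,4], [1,5], [1,6], [2,4], [2,5], [2,6], [3,4], [3,5], [3,6], [4,5], [4,6]
  2-simplices (12): [0,1,4], [0,1,5], [0,2,5], [0,2,6], [0,3,4], [0,3,6], [1,3,5], [1,3,6], [1,4,6], [2,4,5], [2,4,6], [3,4,5]

giving chain groups C_0 ≅ Z^7, C_1 ≅ Z^18, C_2 ≅ Z^12.

∂_1: C_1 → C_0 maps an edge to its endpoints' difference, ∂[p,q] = q − p.
As a 7×18 matrix over Z this has rank 6, with invariant factors (1,1,1,1,1,1).

The boundary map ∂_2: C_2 → C_1 acts by ∂[p,q,r] = [q,r] − [p,r] + [p,q]. For instance
  ∂[0,1,5] = [1,5] − [0,5] + [0,1],
  ∂[0,3,6] = [3,6] − [0,6] + [0,3].
As a 18×12 matrix over Z this has rank 12, with invariant factors (1,1,1,1,1,1,1,1,1,1,1,2).

Now H_k = ker ∂_k / im ∂_{k+1}, so:

  H_2: rank ker ∂_2 − rank ∂_3 = (12 − 12) − 0 = 0, and there is no ∂_3, so H_2 ≅ 0.

(K is a triangulation of the real projective plane RP^2.)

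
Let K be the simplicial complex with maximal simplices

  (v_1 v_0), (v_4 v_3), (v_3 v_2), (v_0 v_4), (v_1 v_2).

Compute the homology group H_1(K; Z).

H_1 = Z.

Order the vertices as v_0 < v_1 < v_2 < v_3 < v_4. Listing each simplex with vertices in this order, K has dimension 1 with simplices:

  0-simplices (5): [v_0], [v_1], [v_2], [v_3], [v_4]
  1-simplices (5): [v_0,v_1], [v_0,v_4], [v_1,v_2], [v_2,v_3], [v_3,v_4]

giving chain groups C_0 ≅ Z^5, C_1 ≅ Z^5.

Boundary ∂_1: C_1 → C_0 is given by ∂[p,q] = [q] − [p]. For instance
  ∂[v_0,v_1] = [v_1] − [v_0].
The 5×5 boundary matrix has rank 4 and Smith normal form diag(1,1,1,1).

Computing H_k = (kernel of ∂_k) / (image of ∂_{k+1}):

  H_1: rank ker ∂_1 − rank ∂_2 = (5 − 4) − 0 = 1, and there is no ∂_2, so H_1 = Z.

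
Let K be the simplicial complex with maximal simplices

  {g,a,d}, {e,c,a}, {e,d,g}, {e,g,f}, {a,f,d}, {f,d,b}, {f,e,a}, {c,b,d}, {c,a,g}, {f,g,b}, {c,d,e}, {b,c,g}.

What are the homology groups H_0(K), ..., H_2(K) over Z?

Order the vertices as a < b < c < d < e < f < g. Listing each simplex with vertices in this order, K has dimension 2 with simplices:

  0-simplices (7): a, b, c, d, e, f, g
  1-simplices (18): ac, ad, ae, af, ag, bc, bd, bf, bg, cd, ce, cg, de, df, dg, ef, eg, fg
  2-simplices (12): ace, acg, adf, adg, aef, bcd, bcg, bdf, bfg, cde, deg, efg

giving chain groups C_0 ≅ Z^7, C_1 ≅ Z^18, C_2 ≅ Z^12.

∂_1: C_1 → C_0 sends each edge [p,q] (with p < q) to q − p. For instance
  ∂ce = e − c.
The 7×18 boundary matrix has rank 6 and Smith normal form diag(1,1,1,1,1,1).

Boundary ∂_2: C_2 → C_1 acts by ∂[p,q,r] = [q,r] − [p,r] + [p,q]. For instance
  ∂bcd = cd − bd + bc,
  ∂bdf = df − bf + bd.
As a 18×12 matrix over Z this has rank 12, with invariant factors (1,1,1,1,1,1,1,1,1,1,1,2).

Computing H_k = (kernel of ∂_k) / (image of ∂_{k+1}):

  H_0: rank C_0 − rank ∂_1 = 7 − 6 = 1, and the invariant factors of ∂_1 are all 1, so H_0 ≅ Z.
  H_1: rank ker ∂_1 − rank ∂_2 = (18 − 6) − 12 = 0, and ∂_2 has invariant factor 2 > 1, so H_1 ≅ Z/2Z.
  H_2: rank ker ∂_2 − rank ∂_3 = (12 − 12) − 0 = 0, and there is no ∂_3, so H_2 ≅ 0.

As a check, the Euler characteristic is 7 − 18 + 12 = 1, which agrees with 1 − 0 + 0 = 1.

H_0 ≅ Z,  H_1 ≅ Z/2Z,  H_2 = 0.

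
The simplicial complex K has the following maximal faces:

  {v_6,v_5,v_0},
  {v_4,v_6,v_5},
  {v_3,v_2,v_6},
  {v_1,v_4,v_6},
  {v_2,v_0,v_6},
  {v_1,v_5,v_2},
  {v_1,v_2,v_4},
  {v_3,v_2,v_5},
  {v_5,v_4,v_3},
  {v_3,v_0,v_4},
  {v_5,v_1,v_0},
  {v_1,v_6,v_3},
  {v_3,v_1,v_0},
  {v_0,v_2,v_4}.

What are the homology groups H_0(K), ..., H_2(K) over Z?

H_0 ≅ Z,  H_1 ≅ Z^2,  H_2 ≅ Z.

Take the total order v_0 < v_1 < v_2 < v_3 < v_4 < v_5 < v_6 on the vertex set. Then K (dimension 2) consists of the simplices:

  0-simplices (7): [v_0], [v_1], [v_2], [v_3], [v_4], [v_5], [v_6]
  1-simplices (21): (21 of them)
  2-simplices (14): (14 of them)

Hence C_0 ≅ Z^7, C_1 ≅ Z^21, C_2 ≅ Z^14.

The boundary map ∂_1: C_1 → C_0 sends each edge [p,q] (with p < q) to q − p. For instance
  ∂[v_3,v_6] = [v_6] − [v_3].
As a 7×21 matrix over Z this has rank 6, with invariant factors (1,1,1,1,1,1).

Boundary ∂_2: C_2 → C_1 maps a triangle to the signed sum of its edges. For instance
  ∂[v_1,v_2,v_4] = [v_2,v_4] − [v_1,v_4] + [v_1,v_2],
  ∂[v_4,v_5,v_6] = [v_5,v_6] − [v_4,v_6] + [v_4,v_5].
As a 21×14 matrix over Z this has rank 13, with invariant factors (1,1,1,1,1,1,1,1,1,1,1,1,1).

Reading off H_k = ker ∂_k / im ∂_{k+1}:

  H_0: rank C_0 − rank ∂_1 = 7 − 6 = 1, and the invariant factors of ∂_1 are all 1, so H_0 ≅ Z.
  H_1: rank ker ∂_1 − rank ∂_2 = (21 − 6) − 13 = 2, and the invariant factors of ∂_2 are all 1, so H_1 ≅ Z^2.
  H_2: rank ker ∂_2 − rank ∂_3 = (14 − 13) − 0 = 1, and there is no ∂_3, so H_2 ≅ Z.

(K is a triangulation of the torus T^2.)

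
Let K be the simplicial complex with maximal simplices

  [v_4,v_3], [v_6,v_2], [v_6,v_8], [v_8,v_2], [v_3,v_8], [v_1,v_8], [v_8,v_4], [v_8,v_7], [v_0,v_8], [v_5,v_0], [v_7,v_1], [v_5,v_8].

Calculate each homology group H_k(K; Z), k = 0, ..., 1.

H_0 = Z,  H_1 = Z^4.

We work with the vertex ordering v_0 < v_1 < v_2 < v_3 < v_4 < v_5 < v_6 < v_7 < v_8. The simplices of K, each written with vertices in increasing order, are:

  0-simplices (9): [v_0], [v_1], [v_2], [v_3], [v_4], [v_5], [v_6], [v_7], [v_8]
  1-simplices (12): [v_0,v_5], [v_0,v_8], [v_1,v_7], [v_1,v_8], [v_2,v_6], [v_2,v_8], [v_3,v_4], [v_3,v_8], [v_4,v_8], [v_5,v_8], [v_6,v_8], [v_7,v_8]

giving chain groups C_0 ≅ Z^9, C_1 ≅ Z^12.

Boundary ∂_1: C_1 → C_0 sends each edge [p,q] (with p < q) to q − p. For instance
  ∂[v_0,v_5] = [v_5] − [v_0].
This gives a 9×12 integer matrix of rank 8; reducing to Smith normal form yields diagonal entries (1,1,1,1,1,1,1,1).

Now H_k = ker ∂_k / im ∂_{k+1}, so:

  H_0: rank C_0 − rank ∂_1 = 9 − 8 = 1, and the invariant factors of ∂_1 are all 1, so H_0 = Z.
  H_1: rank ker ∂_1 − rank ∂_2 = (12 − 8) − 0 = 4, and there is no ∂_2, so H_1 = Z^4.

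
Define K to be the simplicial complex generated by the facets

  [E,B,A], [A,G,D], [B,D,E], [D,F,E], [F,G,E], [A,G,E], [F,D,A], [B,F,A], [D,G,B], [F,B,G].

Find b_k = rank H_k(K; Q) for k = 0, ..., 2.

b_0 = 1, b_1 = 0, b_2 = 0.

Order the vertices as A < B < D < E < F < G. Listing each simplex with vertices in this order, K has dimension 2 with simplices:

  0-simplices (6): A, B, D, E, F, G
  1-simplices (15): AB, AD, AE, AF, AG, BD, BE, BF, BG, DE, DF, DG, EF, EG, FG
  2-simplices (10): ABE, ABF, ADF, ADG, AEG, BDE, BDG, BFG, DEF, EFG

so the chain groups are C_0 ≅ Z^6, C_1 ≅ Z^15, C_2 ≅ Z^10.

∂_1: C_1 → C_0 sends each edge [p,q] (with p < q) to q − p. For instance
  ∂DF = F − D.
The resulting 6×15 matrix has rank 5, and its Smith normal form has invariant factors (1,1,1,1,1).

∂_2: C_2 → C_1 sends each 2-simplex [p,q,r] to [q,r] − [p,r] + [p,q]. For instance
  ∂AEG = EG − AG + AE,
  ∂ABE = BE − AE + AB.
This gives a 15×10 integer matrix of rank 10; reducing to Smith normal form yields diagonal entries (1,1,1,1,1,1,1,1,1,2).

Computing H_k = (kernel of ∂_k) / (image of ∂_{k+1}):

  H_0: rank C_0 − rank ∂_1 = 6 − 5 = 1, and the invariant factors of ∂_1 are all 1, so H_0 = Z.
  H_1: rank ker ∂_1 − rank ∂_2 = (15 − 5) − 10 = 0, and ∂_2 has invariant factor 2 > 1, so H_1 = Z/2Z.
  H_2: rank ker ∂_2 − rank ∂_3 = (10 − 10) − 0 = 0, and there is no ∂_3, so H_2 = 0.

As a check, the Euler characteristic is 6 − 15 + 10 = 1, which agrees with 1 − 0 + 0 = 1.

Hence the Betti numbers are b_0 = 1, b_1 = 0, b_2 = 0.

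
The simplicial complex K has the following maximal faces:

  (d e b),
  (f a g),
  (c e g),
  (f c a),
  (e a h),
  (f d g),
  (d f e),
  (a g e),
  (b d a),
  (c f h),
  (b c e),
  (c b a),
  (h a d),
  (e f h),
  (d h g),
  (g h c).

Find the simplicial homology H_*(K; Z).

Order the vertices as a < b < c < d < e < f < g < h. Listing each simplex with vertices in this order, K has dimension 2 with simplices:

  0-simplices (8): a, b, c, d, e, f, g, h
  1-simplices (24): ab, ac, ad, ae, af, ag, ah, bc, bd, be, ce, cf, cg, ch, de, df, dg, dh, ef, eg, eh, fg, fh, gh
  2-simplices (16): abc, abd, acf, adh, aeg, aeh, afg, bce, bde, ceg, cfh, cgh, def, dfg, dgh, efh

Hence C_0 ≅ Z^8, C_1 ≅ Z^24, C_2 ≅ Z^16.

∂_1: C_1 → C_0 maps an edge to its endpoints' difference, ∂[p,q] = q − p.
This gives a 8×24 integer matrix of rank 7; reducing to Smith normal form yields diagonal entries (1,1,1,1,1,1,1).

Boundary ∂_2: C_2 → C_1 sends each 2-simplex [p,q,r] to [q,r] − [p,r] + [p,q]. For instance
  ∂ceg = eg − cg + ce,
  ∂abc = bc − ac + ab.
As a 24×16 matrix over Z this has rank 15, with invariant factors (1,1,1,1,1,1,1,1,1,1,1,1,1,1,1).

Computing H_k = (kernel of ∂_k) / (image of ∂_{k+1}):

  H_0: rank C_0 − rank ∂_1 = 8 − 7 = 1, and the invariant factors of ∂_1 are all 1, so H_0 = Z.
  H_1: rank ker ∂_1 − rank ∂_2 = (24 − 7) − 15 = 2, and the invariant factors of ∂_2 are all 1, so H_1 = Z^2.
  H_2: rank ker ∂_2 − rank ∂_3 = (16 − 15) − 0 = 1, and there is no ∂_3, so H_2 = Z.

H_0 ≅ Z,  H_1 ≅ Z^2,  H_2 ≅ Z.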